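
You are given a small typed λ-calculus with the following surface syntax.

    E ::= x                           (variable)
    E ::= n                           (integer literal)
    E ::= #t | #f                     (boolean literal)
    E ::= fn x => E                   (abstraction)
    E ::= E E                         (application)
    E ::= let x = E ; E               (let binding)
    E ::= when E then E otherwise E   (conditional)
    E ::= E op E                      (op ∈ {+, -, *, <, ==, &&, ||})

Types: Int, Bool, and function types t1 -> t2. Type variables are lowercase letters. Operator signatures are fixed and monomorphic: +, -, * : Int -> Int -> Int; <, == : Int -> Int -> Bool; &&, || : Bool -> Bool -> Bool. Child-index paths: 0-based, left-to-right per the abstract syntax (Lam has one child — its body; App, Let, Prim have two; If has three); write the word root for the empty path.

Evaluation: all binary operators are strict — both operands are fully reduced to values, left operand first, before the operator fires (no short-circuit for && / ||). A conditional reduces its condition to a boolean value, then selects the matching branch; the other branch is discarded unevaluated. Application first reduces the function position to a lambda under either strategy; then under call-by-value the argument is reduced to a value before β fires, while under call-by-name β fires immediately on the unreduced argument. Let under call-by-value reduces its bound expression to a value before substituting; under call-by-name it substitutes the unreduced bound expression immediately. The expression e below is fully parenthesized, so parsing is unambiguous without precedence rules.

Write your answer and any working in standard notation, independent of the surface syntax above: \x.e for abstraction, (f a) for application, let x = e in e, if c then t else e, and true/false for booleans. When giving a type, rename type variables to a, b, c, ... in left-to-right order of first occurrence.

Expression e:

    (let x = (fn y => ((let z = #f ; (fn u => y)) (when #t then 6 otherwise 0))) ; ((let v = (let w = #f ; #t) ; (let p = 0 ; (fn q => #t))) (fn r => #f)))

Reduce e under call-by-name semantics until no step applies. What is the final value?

Derivation:
step 0: (let x = (\y.((let z = false in (\u.y)) (if true then 6 else 0))) in ((let v = (let w = false in true) in (let p = 0 in (\q.true))) (\r.false)))
step 1: [let@root] ((let v = (let w = false in true) in (let p = 0 in (\q.true))) (\r.false))
step 2: [let@0] ((let p = 0 in (\q.true)) (\r.false))
step 3: [let@0] ((\q.true) (\r.false))
step 4: [beta@root] true

Answer: true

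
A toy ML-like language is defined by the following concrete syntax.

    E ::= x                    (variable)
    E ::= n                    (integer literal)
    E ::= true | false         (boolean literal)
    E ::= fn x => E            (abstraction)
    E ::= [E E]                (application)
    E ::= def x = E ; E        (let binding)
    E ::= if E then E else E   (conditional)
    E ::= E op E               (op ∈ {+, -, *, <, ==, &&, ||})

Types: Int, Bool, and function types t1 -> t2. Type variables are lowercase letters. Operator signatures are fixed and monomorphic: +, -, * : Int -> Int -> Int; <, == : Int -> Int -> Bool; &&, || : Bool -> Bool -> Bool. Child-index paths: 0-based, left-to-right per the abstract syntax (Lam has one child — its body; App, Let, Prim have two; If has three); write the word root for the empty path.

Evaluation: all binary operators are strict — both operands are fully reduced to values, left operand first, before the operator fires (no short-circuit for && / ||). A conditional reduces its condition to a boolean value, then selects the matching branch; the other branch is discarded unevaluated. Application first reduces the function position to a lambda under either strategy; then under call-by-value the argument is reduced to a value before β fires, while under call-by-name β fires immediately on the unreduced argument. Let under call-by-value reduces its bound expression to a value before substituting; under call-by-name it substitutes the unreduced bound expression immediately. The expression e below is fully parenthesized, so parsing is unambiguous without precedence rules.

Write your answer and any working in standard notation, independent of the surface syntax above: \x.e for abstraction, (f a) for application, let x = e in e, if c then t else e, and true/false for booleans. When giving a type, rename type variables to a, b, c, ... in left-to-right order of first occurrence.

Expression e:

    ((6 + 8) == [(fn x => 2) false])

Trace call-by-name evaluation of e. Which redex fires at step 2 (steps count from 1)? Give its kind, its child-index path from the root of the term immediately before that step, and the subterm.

Trace:
step 0: ((6 + 8) == ((\x.2) false))
step 1: [delta@0] (14 == ((\x.2) false))
step 2: [beta@1] (14 == 2)

Answer: beta at 1 : ((\x.2) false)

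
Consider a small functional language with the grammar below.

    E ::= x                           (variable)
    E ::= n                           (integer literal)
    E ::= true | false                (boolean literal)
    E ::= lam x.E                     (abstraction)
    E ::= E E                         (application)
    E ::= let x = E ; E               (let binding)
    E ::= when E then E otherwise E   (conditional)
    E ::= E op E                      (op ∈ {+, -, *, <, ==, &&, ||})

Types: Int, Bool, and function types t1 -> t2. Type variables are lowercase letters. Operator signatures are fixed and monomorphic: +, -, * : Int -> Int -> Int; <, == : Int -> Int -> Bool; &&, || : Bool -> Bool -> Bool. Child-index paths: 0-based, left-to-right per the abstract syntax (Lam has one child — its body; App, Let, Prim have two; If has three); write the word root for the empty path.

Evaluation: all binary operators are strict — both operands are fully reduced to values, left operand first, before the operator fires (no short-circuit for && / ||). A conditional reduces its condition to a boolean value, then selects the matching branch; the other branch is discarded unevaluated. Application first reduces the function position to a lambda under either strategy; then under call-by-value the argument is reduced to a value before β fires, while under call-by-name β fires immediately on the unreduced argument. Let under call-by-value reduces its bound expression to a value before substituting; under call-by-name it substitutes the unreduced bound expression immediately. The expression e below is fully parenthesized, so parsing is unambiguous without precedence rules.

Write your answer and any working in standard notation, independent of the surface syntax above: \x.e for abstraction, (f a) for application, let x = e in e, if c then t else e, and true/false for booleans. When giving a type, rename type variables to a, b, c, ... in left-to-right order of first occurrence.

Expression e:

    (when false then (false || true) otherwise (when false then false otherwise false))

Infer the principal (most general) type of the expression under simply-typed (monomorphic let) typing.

Trace:
  unify Bool ~ Bool
  unify Bool ~ Bool
  unify Bool ~ Bool
  unify Bool ~ Bool
  unify Bool ~ Bool
  unify Bool ~ Bool

Answer: Bool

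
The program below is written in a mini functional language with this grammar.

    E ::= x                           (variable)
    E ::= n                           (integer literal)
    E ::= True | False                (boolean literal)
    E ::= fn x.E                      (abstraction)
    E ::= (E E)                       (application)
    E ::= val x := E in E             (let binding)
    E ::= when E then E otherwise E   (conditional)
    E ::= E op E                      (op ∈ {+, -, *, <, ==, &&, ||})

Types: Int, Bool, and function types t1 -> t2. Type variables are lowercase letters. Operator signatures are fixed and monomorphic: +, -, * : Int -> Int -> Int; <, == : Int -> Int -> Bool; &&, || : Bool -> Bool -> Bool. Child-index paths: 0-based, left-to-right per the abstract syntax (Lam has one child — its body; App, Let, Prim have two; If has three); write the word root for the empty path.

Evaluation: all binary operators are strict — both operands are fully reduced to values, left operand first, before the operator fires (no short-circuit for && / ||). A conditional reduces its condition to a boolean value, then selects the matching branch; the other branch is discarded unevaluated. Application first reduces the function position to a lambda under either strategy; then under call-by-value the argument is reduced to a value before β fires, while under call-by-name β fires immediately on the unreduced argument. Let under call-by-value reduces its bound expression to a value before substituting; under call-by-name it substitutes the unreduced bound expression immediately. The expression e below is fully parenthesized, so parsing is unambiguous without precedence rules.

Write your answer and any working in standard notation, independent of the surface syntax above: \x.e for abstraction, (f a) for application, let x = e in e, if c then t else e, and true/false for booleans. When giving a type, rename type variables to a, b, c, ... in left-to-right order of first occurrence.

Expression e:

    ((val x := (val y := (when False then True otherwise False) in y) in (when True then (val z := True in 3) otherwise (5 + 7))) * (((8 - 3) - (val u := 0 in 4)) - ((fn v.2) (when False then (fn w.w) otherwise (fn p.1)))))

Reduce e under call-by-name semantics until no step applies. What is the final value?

Answer: -3

Trace:
step 0: ((let x = (let y = (if false then true else false) in y) in (if true then (let z = true in 3) else (5 + 7))) * (((8 - 3) - (let u = 0 in 4)) - ((\v.2) (if false then (\w.w) else (\p.1)))))
step 1: [let@0] ((if true then (let z = true in 3) else (5 + 7)) * (((8 - 3) - (let u = 0 in 4)) - ((\v.2) (if false then (\w.w) else (\p.1)))))
step 2: [if@0] ((let z = true in 3) * (((8 - 3) - (let u = 0 in 4)) - ((\v.2) (if false then (\w.w) else (\p.1)))))
step 3: [let@0] (3 * (((8 - 3) - (let u = 0 in 4)) - ((\v.2) (if false then (\w.w) else (\p.1)))))
step 4: [delta@1.0.0] (3 * ((5 - (let u = 0 in 4)) - ((\v.2) (if false then (\w.w) else (\p.1)))))
step 5: [let@1.0.1] (3 * ((5 - 4) - ((\v.2) (if false then (\w.w) else (\p.1)))))
step 6: [delta@1.0] (3 * (1 - ((\v.2) (if false then (\w.w) else (\p.1)))))
step 7: [beta@1.1] (3 * (1 - 2))
step 8: [delta@1] (3 * -1)
step 9: [delta@root] -3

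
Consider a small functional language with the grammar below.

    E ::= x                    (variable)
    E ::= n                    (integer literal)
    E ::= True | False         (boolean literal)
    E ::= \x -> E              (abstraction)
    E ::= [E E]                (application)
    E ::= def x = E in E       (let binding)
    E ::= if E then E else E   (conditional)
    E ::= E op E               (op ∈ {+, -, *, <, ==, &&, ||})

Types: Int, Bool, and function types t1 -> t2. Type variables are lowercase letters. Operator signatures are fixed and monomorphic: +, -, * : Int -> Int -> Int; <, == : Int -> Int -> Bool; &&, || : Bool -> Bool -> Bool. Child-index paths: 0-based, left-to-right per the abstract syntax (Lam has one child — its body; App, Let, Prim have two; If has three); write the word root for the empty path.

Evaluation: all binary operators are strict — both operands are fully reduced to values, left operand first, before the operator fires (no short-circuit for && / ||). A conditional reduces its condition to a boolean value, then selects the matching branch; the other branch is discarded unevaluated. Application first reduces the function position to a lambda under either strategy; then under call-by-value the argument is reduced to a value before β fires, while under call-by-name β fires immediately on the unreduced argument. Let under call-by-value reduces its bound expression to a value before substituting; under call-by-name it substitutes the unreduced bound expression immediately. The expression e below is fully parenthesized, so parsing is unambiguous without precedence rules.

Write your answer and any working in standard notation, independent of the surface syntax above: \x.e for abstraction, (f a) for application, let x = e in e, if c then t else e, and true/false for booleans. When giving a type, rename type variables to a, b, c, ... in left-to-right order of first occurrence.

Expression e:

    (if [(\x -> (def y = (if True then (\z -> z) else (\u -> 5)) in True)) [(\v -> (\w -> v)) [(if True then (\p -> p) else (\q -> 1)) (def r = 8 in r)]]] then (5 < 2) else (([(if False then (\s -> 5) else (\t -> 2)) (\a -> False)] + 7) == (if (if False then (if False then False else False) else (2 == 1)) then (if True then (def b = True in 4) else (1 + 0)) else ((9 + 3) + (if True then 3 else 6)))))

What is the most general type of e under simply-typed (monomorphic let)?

Derivation:
  unify Bool ~ Bool
z : b
\z._ : b -> b
\u._ : c -> Int
  unify b -> b ~ c -> Int
  unify b ~ c
  unify c ~ Int
let y : Int -> Int
\x._ : a -> Bool
v : d
\w._ : e -> d
\v._ : d -> e -> d
  unify Bool ~ Bool
p : f
\p._ : f -> f
\q._ : g -> Int
  unify f -> f ~ g -> Int
  unify f ~ g
  unify g ~ Int
let r : Int
r : Int
  unify Int -> Int ~ Int -> h
  unify Int ~ Int
  unify Int ~ h
_ _ : Int
  unify d -> e -> d ~ Int -> i
  unify d ~ Int
  unify e -> Int ~ i
_ _ : e -> Int
  unify a -> Bool ~ (e -> Int) -> j
  unify a ~ e -> Int
  unify Bool ~ j
_ _ : Bool
  unify Bool ~ Bool
  unify Int ~ Int
  unify Int ~ Int
  unify Bool ~ Bool
\s._ : k -> Int
\t._ : l -> Int
  unify k -> Int ~ l -> Int
  unify k ~ l
  unify Int ~ Int
\a._ : m -> Bool
  unify l -> Int ~ (m -> Bool) -> n
  unify l ~ m -> Bool
  unify Int ~ n
_ _ : Int
  unify Int ~ Int
  unify Int ~ Int
  unify Int ~ Int
  unify Bool ~ Bool
  unify Bool ~ Bool
  unify Bool ~ Bool
  unify Int ~ Int
  unify Int ~ Int
  unify Bool ~ Bool
  unify Bool ~ Bool
  unify Bool ~ Bool
let b : Bool
  unify Int ~ Int
  unify Int ~ Int
  unify Int ~ Int
  unify Int ~ Int
  unify Int ~ Int
  unify Int ~ Int
  unify Bool ~ Bool
  unify Int ~ Int
  unify Int ~ Int
  unify Int ~ Int
  unify Int ~ Int
  unify Bool ~ Bool

Answer: Bool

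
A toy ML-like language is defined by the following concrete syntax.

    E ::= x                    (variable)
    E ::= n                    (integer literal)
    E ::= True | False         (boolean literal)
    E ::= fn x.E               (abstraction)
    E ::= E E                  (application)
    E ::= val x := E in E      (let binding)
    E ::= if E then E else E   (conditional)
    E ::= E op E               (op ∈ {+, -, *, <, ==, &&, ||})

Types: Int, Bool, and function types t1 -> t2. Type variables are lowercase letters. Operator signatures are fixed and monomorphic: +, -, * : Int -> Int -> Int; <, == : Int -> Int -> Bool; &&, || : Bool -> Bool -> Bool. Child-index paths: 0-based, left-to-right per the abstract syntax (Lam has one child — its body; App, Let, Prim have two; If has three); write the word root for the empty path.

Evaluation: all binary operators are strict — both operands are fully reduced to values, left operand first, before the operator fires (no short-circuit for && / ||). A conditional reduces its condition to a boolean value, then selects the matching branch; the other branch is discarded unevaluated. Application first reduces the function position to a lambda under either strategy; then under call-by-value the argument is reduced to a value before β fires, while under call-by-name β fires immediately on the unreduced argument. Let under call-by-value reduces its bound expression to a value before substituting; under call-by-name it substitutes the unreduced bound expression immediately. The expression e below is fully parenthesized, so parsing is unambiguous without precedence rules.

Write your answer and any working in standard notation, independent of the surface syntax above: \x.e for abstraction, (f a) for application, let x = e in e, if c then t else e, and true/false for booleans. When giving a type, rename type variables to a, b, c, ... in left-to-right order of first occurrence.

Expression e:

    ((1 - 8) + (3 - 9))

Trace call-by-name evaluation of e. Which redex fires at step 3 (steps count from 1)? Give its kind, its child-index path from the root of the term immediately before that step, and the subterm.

Answer: delta at root : (-7 + -6)

Derivation:
step 0: ((1 - 8) + (3 - 9))
step 1: [delta@0] (-7 + (3 - 9))
step 2: [delta@1] (-7 + -6)
step 3: [delta@root] -13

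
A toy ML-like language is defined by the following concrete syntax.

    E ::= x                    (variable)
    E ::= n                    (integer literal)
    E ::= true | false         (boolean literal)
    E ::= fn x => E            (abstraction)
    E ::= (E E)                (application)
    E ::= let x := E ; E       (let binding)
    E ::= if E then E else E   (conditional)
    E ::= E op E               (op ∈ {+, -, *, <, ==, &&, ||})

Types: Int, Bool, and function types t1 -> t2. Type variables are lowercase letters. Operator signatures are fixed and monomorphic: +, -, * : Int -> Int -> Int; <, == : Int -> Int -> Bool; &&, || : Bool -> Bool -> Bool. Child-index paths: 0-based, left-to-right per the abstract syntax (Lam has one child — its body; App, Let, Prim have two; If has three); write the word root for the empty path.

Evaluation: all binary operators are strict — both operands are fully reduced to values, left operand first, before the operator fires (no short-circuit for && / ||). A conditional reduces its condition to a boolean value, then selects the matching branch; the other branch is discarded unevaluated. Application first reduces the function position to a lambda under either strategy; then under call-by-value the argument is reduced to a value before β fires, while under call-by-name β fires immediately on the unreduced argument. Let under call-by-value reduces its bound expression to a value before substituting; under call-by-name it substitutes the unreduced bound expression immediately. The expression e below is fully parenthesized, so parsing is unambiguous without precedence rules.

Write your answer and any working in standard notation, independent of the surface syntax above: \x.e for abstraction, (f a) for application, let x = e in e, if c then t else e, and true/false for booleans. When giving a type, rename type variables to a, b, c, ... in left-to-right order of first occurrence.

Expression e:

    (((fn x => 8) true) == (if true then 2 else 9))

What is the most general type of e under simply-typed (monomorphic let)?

Answer: Bool

Trace:
\x._ : a -> Int
  unify a -> Int ~ Bool -> b
  unify a ~ Bool
  unify Int ~ b
_ _ : Int
  unify Int ~ Int
  unify Bool ~ Bool
  unify Int ~ Int
  unify Int ~ Int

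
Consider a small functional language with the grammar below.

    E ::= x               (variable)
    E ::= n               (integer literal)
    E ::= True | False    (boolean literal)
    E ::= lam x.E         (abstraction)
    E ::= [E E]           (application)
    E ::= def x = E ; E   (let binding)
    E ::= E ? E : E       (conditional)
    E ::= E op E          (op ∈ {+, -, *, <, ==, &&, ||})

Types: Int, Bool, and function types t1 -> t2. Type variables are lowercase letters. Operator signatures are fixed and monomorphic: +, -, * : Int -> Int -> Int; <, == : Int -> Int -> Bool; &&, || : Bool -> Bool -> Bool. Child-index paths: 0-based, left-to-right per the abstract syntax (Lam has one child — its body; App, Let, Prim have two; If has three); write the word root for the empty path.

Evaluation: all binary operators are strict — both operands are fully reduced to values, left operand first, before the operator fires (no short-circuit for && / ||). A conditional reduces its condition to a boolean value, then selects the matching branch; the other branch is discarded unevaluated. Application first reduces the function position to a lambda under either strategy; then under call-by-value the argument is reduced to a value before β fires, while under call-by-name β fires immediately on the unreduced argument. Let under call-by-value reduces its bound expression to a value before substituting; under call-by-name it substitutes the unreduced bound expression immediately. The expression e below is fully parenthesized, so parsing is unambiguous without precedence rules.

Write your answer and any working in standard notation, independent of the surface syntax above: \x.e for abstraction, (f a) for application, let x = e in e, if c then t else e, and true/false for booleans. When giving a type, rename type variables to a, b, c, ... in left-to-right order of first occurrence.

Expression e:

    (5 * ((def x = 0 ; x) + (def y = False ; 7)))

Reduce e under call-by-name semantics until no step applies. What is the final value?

Answer: 35

Derivation:
step 0: (5 * ((let x = 0 in x) + (let y = false in 7)))
step 1: [let@1.0] (5 * (0 + (let y = false in 7)))
step 2: [let@1.1] (5 * (0 + 7))
step 3: [delta@1] (5 * 7)
step 4: [delta@root] 35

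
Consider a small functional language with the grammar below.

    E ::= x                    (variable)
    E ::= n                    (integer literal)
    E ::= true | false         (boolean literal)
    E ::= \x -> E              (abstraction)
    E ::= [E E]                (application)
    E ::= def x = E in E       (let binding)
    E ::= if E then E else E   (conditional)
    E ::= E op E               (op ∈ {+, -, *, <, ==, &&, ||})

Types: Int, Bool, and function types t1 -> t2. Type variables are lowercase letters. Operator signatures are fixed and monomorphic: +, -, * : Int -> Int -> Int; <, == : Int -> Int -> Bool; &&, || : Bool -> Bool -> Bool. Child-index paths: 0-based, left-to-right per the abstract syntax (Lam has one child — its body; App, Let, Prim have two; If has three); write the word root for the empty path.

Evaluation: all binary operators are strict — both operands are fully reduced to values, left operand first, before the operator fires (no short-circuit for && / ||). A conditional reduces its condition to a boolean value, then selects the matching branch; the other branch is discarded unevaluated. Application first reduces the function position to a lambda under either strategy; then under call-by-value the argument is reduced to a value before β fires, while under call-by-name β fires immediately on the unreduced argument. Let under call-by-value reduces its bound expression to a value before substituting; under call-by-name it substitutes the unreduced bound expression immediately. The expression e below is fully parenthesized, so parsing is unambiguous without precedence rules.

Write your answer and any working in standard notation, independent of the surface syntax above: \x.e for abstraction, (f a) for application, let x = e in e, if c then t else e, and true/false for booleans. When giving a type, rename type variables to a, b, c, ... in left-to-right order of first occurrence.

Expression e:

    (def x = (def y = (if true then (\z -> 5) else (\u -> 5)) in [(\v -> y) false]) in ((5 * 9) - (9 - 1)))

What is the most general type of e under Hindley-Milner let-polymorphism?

Trace:
  unify Bool ~ Bool
\z._ : a -> Int
\u._ : b -> Int
  unify a -> Int ~ b -> Int
  unify a ~ b
  unify Int ~ Int
let y : forall. b -> Int
y : d -> Int
\v._ : c -> d -> Int
  unify c -> d -> Int ~ Bool -> e
  unify c ~ Bool
  unify d -> Int ~ e
_ _ : d -> Int
let x : forall. d -> Int
  unify Int ~ Int
  unify Int ~ Int
  unify Int ~ Int
  unify Int ~ Int
  unify Int ~ Int
  unify Int ~ Int

Answer: Int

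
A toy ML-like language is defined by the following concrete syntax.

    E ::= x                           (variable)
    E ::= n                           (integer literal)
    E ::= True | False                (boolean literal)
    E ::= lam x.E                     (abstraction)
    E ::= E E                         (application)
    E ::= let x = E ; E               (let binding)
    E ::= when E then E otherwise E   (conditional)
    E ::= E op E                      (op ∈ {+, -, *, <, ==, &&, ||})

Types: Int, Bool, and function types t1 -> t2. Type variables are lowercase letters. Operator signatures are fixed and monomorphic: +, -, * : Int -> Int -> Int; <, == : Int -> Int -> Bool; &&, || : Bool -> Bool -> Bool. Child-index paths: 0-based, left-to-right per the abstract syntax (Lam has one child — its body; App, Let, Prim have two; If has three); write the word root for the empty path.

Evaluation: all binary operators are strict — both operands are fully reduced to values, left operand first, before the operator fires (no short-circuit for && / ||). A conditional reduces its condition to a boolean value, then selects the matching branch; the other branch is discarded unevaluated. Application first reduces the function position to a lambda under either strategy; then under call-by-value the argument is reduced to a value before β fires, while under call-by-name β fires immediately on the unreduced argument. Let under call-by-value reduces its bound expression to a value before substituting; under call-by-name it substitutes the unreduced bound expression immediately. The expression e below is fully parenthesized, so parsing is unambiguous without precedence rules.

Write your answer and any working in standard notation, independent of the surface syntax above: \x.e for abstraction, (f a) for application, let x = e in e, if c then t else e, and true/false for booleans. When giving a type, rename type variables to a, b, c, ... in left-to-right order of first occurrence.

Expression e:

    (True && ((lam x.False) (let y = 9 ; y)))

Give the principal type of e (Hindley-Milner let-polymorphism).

Trace:
  unify Bool ~ Bool
\x._ : a -> Bool
let y : Int
y : Int
  unify a -> Bool ~ Int -> b
  unify a ~ Int
  unify Bool ~ b
_ _ : Bool
  unify Bool ~ Bool

Answer: Bool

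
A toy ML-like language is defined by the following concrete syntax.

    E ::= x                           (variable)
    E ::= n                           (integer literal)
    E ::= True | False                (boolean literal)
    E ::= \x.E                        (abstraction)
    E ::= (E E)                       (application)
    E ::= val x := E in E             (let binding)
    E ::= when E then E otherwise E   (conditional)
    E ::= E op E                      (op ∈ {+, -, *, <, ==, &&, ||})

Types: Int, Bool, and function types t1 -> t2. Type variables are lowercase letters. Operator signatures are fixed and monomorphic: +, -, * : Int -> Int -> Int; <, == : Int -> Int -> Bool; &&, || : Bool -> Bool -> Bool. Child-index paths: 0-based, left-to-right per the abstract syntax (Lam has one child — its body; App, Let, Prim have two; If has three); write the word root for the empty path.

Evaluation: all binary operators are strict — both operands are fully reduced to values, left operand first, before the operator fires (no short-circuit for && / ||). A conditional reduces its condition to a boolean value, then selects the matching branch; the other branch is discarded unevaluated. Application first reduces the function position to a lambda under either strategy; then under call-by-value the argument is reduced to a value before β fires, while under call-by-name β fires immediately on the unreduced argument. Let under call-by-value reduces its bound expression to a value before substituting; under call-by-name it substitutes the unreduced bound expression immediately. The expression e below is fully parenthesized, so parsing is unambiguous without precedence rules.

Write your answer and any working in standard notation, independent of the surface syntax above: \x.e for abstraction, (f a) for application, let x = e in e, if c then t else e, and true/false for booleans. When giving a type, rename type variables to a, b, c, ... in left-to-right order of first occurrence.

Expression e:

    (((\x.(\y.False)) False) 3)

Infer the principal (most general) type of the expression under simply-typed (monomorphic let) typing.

Working:
\y._ : b -> Bool
\x._ : a -> b -> Bool
  unify a -> b -> Bool ~ Bool -> c
  unify a ~ Bool
  unify b -> Bool ~ c
_ _ : b -> Bool
  unify b -> Bool ~ Int -> d
  unify b ~ Int
  unify Bool ~ d
_ _ : Bool

Answer: Bool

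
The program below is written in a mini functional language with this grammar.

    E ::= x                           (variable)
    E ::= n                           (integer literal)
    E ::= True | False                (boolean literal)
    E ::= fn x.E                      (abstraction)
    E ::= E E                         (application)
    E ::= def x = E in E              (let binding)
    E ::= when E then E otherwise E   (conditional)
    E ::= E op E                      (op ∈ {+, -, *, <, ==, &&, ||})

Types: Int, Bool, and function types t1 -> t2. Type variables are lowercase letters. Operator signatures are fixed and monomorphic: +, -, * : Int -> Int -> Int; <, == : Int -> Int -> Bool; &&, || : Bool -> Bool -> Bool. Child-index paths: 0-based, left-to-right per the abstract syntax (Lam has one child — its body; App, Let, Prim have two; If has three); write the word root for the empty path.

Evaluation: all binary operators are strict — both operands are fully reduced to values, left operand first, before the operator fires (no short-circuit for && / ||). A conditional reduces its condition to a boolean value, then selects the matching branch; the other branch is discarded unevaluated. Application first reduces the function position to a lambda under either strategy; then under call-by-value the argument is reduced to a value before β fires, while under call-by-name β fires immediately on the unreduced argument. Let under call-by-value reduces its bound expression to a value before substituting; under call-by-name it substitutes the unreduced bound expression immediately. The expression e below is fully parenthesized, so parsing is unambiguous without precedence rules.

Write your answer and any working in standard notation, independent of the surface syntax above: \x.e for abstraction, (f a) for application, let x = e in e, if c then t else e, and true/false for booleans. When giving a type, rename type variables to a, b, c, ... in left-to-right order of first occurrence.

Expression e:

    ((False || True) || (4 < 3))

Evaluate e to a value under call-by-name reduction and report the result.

Answer: true

Trace:
step 0: ((false || true) || (4 < 3))
step 1: [delta@0] (true || (4 < 3))
step 2: [delta@1] (true || false)
step 3: [delta@root] true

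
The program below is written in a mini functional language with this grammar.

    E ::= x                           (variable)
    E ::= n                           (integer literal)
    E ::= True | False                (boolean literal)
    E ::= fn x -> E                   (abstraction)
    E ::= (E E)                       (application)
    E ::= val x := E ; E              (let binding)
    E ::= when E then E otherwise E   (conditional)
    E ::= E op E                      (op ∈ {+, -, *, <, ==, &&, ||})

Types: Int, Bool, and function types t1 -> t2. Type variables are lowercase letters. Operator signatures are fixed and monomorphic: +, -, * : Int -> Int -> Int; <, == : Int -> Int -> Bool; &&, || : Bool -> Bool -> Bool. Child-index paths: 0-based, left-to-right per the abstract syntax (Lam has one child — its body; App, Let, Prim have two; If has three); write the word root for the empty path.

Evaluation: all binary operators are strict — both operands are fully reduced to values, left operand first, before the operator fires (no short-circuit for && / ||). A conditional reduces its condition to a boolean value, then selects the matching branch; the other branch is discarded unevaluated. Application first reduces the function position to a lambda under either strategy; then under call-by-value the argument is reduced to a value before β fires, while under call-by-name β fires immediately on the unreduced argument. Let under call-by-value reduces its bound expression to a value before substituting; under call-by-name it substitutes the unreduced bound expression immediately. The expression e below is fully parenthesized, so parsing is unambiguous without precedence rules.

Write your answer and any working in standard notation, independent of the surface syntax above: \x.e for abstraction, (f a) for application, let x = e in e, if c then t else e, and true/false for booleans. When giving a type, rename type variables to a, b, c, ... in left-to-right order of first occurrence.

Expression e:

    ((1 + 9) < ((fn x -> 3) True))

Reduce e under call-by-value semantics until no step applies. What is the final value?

Answer: false

Derivation:
step 0: ((1 + 9) < ((\x.3) true))
step 1: [delta@0] (10 < ((\x.3) true))
step 2: [beta@1] (10 < 3)
step 3: [delta@root] false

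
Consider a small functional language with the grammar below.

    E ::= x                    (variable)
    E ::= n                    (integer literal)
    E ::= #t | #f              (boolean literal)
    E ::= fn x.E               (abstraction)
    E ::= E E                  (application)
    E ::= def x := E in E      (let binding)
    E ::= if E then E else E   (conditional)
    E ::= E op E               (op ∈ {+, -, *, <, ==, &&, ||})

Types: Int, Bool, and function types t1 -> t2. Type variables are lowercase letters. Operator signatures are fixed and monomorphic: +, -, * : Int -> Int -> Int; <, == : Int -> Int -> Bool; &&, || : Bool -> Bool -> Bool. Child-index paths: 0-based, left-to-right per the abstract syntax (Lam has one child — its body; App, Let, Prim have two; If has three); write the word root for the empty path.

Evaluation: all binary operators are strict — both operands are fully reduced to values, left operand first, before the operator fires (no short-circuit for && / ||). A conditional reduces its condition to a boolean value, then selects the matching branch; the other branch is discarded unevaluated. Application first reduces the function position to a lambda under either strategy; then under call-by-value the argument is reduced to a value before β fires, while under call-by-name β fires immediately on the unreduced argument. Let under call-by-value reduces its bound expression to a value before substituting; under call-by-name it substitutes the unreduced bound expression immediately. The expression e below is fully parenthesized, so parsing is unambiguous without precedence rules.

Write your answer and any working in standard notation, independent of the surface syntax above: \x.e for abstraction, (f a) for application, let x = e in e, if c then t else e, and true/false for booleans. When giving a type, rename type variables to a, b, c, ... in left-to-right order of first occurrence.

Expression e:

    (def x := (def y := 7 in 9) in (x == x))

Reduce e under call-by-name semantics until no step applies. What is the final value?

Answer: true

Derivation:
step 0: (let x = (let y = 7 in 9) in (x == x))
step 1: [let@root] ((let y = 7 in 9) == (let y = 7 in 9))
step 2: [let@0] (9 == (let y = 7 in 9))
step 3: [let@1] (9 == 9)
step 4: [delta@root] true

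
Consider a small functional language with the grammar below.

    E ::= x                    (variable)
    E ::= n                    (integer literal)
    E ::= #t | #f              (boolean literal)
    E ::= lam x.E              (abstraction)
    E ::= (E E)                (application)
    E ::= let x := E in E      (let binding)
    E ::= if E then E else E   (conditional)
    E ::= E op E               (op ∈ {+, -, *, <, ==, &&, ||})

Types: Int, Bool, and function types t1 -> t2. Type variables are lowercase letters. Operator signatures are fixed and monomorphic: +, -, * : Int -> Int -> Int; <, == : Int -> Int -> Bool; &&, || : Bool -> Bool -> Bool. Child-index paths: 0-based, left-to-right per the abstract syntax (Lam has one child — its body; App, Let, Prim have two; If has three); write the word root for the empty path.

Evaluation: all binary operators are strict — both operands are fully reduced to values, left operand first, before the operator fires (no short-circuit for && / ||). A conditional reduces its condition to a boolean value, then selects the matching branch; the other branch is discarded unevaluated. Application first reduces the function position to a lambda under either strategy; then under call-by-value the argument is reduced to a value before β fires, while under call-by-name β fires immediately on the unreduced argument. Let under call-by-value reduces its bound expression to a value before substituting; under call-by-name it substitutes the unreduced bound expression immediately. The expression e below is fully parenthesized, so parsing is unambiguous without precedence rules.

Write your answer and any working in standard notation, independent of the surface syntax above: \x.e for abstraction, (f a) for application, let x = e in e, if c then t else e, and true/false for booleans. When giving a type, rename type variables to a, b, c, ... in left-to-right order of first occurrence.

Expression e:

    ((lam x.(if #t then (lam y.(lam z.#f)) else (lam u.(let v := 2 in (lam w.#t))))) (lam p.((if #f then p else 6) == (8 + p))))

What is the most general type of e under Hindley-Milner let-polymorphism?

Answer: a -> b -> Bool

Working:
  unify Bool ~ Bool
\z._ : c -> Bool
\y._ : b -> c -> Bool
let v : Int
\w._ : e -> Bool
\u._ : d -> e -> Bool
  unify b -> c -> Bool ~ d -> e -> Bool
  unify b ~ d
  unify c -> Bool ~ e -> Bool
  unify c ~ e
  unify Bool ~ Bool
\x._ : a -> d -> e -> Bool
  unify Bool ~ Bool
p : f
  unify f ~ Int
  unify Int ~ Int
  unify Int ~ Int
p : Int
  unify Int ~ Int
  unify Int ~ Int
\p._ : Int -> Bool
  unify a -> d -> e -> Bool ~ (Int -> Bool) -> g
  unify a ~ Int -> Bool
  unify d -> e -> Bool ~ g
_ _ : d -> e -> Bool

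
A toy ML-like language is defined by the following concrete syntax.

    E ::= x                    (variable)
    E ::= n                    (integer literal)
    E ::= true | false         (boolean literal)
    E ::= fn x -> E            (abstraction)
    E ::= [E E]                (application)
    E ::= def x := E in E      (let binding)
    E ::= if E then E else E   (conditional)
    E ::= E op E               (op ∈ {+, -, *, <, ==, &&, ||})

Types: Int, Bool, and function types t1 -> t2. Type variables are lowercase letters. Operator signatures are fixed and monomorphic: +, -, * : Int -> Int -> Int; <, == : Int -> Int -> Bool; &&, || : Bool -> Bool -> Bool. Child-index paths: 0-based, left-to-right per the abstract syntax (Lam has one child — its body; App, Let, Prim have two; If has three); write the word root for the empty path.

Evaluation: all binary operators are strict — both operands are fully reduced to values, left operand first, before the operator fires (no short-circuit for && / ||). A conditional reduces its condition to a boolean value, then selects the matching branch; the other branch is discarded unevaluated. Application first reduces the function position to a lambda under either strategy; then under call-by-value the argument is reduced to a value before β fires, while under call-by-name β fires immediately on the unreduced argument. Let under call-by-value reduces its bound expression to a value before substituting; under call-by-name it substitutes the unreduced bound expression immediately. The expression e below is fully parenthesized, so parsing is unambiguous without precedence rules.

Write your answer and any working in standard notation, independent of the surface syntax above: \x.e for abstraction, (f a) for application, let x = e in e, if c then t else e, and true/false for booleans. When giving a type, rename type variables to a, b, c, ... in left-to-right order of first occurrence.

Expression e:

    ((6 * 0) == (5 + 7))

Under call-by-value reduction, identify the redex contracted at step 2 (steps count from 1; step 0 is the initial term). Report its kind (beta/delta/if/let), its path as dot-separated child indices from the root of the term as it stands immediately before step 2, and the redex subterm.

Answer: delta at 1 : (5 + 7)

Working:
step 0: ((6 * 0) == (5 + 7))
step 1: [delta@0] (0 == (5 + 7))
step 2: [delta@1] (0 == 12)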